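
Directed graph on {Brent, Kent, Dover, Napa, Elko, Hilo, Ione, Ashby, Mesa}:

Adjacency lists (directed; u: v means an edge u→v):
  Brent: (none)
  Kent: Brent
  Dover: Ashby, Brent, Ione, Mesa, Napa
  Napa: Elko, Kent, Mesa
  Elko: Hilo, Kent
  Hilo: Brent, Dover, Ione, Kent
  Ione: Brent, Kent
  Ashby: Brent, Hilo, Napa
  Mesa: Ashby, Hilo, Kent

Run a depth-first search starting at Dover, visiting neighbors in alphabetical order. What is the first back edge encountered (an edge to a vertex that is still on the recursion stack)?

Hilo->Dover

DFS from Dover (visiting neighbors in alphabetical order); mark gray on enter, black on exit:
Dover gray
  Ashby gray
    Brent gray
    Brent black
    Hilo gray
      Hilo→Brent: Brent black — skip
      Hilo→Dover: Dover is gray → back edge
First back edge: Hilo → Dover.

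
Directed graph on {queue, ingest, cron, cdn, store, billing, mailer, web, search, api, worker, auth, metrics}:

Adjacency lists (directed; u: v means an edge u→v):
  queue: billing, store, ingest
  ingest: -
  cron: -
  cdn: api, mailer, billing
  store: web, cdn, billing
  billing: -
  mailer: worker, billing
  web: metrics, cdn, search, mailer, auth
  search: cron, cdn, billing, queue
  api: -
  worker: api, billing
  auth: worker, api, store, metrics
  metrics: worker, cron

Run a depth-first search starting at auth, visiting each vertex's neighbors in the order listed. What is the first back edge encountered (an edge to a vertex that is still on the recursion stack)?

queue→store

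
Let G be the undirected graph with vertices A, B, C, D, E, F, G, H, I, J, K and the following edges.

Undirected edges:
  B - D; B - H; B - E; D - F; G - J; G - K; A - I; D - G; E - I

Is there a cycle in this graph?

No

DFS, tracking each vertex's parent; an edge to a visited non-parent vertex closes a cycle.
Start from K:
visit K (parent –)
  visit G (parent K)
    visit D (parent G)
      visit B (parent D)
        visit H (parent B)
          H–B: parent, skip
        B–D: parent, skip
        visit E (parent B)
          visit I (parent E)
            visit A (parent I)
              A–I: parent, skip
            I–E: parent, skip
          E–B: parent, skip
      D–G: parent, skip
      visit F (parent D)
        F–D: parent, skip
    G–K: parent, skip
    visit J (parent G)
      J–G: parent, skip
visit C (parent –)
No non-parent visited neighbor found — the graph is a forest.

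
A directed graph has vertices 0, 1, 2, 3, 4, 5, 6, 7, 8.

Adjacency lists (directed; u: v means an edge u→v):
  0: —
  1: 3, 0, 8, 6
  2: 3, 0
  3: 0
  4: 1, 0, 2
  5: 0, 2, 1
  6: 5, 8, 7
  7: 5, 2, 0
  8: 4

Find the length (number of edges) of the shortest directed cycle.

3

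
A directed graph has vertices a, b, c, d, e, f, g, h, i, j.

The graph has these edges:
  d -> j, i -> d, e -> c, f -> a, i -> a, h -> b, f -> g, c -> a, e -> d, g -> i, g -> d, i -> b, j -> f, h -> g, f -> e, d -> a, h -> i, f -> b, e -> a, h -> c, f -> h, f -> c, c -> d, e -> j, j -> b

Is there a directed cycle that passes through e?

e is on a cycle iff e can reach itself via ≥1 edge.
e → j → f → e — yes.

Yes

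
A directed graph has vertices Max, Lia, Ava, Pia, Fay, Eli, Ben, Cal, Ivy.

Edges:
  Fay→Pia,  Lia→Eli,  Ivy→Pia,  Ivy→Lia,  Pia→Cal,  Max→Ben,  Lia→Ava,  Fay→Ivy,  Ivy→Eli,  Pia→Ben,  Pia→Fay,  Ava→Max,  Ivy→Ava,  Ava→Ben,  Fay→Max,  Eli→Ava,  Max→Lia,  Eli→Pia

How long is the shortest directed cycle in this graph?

2

For each vertex v, BFS finds the shortest path from v back to v.
The shortest such closed walk is Pia → Fay → Pia, length 2.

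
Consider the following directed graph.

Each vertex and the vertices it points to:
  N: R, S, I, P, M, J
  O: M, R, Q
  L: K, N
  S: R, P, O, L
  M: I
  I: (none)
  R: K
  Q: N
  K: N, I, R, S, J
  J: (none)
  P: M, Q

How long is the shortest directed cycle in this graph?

2

For each vertex v, BFS finds the shortest path from v back to v.
The shortest such closed walk is K → R → K, length 2.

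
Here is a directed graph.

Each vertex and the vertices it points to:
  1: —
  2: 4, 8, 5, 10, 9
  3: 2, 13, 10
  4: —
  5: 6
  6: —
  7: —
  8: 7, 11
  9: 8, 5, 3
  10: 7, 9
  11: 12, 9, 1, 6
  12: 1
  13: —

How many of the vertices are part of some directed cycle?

6

A vertex is on a directed cycle iff it belongs to a strongly connected component of size ≥ 2 (or has a self-loop).
The vertices on cycles are {2, 3, 8, 9, 10, 11} — 6 in total.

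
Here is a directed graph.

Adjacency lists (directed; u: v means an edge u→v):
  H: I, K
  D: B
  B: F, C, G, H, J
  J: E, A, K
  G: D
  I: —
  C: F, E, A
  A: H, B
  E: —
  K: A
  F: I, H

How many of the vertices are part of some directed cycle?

9

A vertex is on a directed cycle iff it belongs to a strongly connected component of size ≥ 2 (or has a self-loop).
The vertices on cycles are {A, B, C, D, F, G, H, J, K} — 9 in total.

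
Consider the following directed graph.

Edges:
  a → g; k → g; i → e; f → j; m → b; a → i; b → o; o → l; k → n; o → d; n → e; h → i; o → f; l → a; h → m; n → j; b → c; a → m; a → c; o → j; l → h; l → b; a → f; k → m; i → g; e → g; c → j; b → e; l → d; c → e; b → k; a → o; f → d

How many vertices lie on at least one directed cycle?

A vertex is on a directed cycle iff it belongs to a strongly connected component of size ≥ 2 (or has a self-loop).
The vertices on cycles are {a, b, h, k, l, m, o} — 7 in total.

7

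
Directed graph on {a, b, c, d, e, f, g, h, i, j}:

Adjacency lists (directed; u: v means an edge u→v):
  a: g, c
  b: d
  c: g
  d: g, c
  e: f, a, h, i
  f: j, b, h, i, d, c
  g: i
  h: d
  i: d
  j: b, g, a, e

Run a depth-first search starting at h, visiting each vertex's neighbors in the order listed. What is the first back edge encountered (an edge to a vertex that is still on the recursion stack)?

DFS from h (visiting each vertex's neighbors in the order listed); mark gray on enter, black on exit:
h gray
  d gray
    g gray
      i gray
        i→d: d is gray → back edge
First back edge: i → d.

i->d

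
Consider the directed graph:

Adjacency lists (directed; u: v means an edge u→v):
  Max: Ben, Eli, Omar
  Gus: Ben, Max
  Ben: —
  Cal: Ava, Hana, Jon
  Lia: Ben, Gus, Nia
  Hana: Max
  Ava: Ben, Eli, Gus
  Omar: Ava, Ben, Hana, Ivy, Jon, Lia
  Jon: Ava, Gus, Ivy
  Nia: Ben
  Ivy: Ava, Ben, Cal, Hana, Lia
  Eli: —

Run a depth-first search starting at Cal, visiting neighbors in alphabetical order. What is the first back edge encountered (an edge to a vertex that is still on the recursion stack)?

Omar→Ava

DFS from Cal (visiting neighbors in alphabetical order); mark gray on enter, black on exit:
Cal gray
  Ava gray
    Ben gray
    Ben black
    Eli gray
    Eli black
    Gus gray
      Gus→Ben: Ben black — skip
      Max gray
        Max→Ben: Ben black — skip
        Max→Eli: Eli black — skip
        Omar gray
          Omar→Ava: Ava is gray → back edge
First back edge: Omar → Ava.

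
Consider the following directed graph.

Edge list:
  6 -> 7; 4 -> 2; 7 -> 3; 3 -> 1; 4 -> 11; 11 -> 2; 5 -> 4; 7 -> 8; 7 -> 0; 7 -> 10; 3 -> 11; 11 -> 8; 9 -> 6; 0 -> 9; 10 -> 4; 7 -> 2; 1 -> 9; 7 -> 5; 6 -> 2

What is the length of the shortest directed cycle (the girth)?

4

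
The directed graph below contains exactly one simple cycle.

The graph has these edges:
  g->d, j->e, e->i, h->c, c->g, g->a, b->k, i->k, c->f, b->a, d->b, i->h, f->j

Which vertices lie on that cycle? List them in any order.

c, e, f, h, i, j

DFS with gray/black marking from c:
c gray
  f gray
    j gray
      e gray
        i gray
          k gray
          k black
          h gray
            h→c: c is gray → back edge
Back edge closes the cycle c → f → j → e → i → h → c; its vertices are {c, e, f, h, i, j}.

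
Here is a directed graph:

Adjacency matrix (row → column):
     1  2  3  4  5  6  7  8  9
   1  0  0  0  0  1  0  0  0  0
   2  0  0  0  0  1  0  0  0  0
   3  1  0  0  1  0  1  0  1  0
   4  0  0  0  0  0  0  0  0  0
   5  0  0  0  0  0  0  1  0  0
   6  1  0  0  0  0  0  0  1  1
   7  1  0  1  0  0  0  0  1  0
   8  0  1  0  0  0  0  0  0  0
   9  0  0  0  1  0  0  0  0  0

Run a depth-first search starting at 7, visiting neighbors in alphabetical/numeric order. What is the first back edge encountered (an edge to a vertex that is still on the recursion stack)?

5→7

DFS from 7 (visiting neighbors in alphabetical/numeric order); mark gray on enter, black on exit:
7 gray
  1 gray
    5 gray
      5→7: 7 is gray → back edge
First back edge: 5 → 7.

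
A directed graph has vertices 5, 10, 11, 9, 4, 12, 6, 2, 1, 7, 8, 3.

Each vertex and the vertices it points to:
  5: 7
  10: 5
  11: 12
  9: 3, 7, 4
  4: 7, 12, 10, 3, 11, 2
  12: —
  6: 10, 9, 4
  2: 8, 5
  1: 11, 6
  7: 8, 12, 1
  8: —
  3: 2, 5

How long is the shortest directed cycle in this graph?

For each vertex v, BFS finds the shortest path from v back to v.
The shortest such closed walk is 9 → 7 → 1 → 6 → 9, length 4.

4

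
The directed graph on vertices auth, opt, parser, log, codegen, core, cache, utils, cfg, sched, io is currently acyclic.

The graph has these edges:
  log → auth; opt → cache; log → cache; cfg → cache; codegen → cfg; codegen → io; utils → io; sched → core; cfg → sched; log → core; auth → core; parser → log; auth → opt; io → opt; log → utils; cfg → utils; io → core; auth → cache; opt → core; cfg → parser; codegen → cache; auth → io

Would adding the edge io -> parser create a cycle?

Yes

Adding io→parser creates a cycle iff parser can already reach io.
Path from parser: parser → log → auth → io.
So parser → … → io → parser is a cycle.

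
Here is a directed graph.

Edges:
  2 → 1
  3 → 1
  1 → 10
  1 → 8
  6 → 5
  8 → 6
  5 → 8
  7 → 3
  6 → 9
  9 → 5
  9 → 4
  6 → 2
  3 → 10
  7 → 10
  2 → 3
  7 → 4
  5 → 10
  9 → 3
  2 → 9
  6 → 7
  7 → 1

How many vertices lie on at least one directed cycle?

A vertex is on a directed cycle iff it belongs to a strongly connected component of size ≥ 2 (or has a self-loop).
The vertices on cycles are {1, 2, 3, 5, 6, 7, 8, 9} — 8 in total.

8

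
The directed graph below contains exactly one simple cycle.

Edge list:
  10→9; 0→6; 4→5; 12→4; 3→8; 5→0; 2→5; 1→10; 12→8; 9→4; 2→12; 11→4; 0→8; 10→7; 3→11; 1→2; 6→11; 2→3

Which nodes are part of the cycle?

0, 4, 5, 6, 11

DFS with gray/black marking from 5:
5 gray
  0 gray
    8 gray
    8 black
    6 gray
      11 gray
        4 gray
          4→5: 5 is gray → back edge
Back edge closes the cycle 5 → 0 → 6 → 11 → 4 → 5; its vertices are {0, 4, 5, 6, 11}.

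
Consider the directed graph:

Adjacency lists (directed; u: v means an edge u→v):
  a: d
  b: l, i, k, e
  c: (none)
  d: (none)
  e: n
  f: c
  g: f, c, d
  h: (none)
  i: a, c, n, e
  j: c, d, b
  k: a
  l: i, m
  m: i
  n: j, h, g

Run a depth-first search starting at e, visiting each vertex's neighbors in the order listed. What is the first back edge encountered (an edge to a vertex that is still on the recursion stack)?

DFS from e (visiting each vertex's neighbors in the order listed); mark gray on enter, black on exit:
e gray
  n gray
    j gray
      c gray
      c black
      d gray
      d black
      b gray
        l gray
          i gray
            a gray
              a→d: d black — skip
            a black
            i→c: c black — skip
            i→n: n is gray → back edge
First back edge: i → n.

i->n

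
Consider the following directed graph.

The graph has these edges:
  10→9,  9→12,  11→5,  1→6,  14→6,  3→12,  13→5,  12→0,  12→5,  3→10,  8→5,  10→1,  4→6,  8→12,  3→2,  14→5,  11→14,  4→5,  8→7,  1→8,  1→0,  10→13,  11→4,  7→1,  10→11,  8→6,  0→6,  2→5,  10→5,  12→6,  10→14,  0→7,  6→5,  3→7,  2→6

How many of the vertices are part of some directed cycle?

5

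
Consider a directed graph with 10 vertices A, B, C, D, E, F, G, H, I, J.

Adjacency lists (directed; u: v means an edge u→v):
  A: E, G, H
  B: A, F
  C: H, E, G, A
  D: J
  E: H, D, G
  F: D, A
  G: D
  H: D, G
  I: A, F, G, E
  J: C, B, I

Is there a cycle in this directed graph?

DFS with white/gray/black marking, starting from C:
C gray
  H gray
    D gray
      J gray
        J→C: C is gray → back edge
Back edge found, so a cycle exists: C → H → D → J → C.

Yes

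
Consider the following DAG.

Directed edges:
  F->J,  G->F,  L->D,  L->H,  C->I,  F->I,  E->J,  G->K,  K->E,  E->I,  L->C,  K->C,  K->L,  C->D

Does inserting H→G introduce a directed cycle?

Yes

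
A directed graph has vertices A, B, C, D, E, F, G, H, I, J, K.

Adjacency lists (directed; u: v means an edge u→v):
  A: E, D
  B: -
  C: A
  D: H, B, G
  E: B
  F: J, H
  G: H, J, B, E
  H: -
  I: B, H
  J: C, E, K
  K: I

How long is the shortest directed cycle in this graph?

For each vertex v, BFS finds the shortest path from v back to v.
The shortest such closed walk is J → C → A → D → G → J, length 5.

5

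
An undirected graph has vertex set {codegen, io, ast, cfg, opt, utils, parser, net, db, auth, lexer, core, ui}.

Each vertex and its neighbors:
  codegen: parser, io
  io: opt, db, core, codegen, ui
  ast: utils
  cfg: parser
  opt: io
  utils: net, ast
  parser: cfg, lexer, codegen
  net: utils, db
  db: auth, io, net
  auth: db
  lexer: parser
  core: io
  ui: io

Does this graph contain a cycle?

DFS, tracking each vertex's parent; an edge to a visited non-parent vertex closes a cycle.
Start from ast:
visit ast (parent –)
  visit utils (parent ast)
    visit net (parent utils)
      net–utils: parent, skip
      visit db (parent net)
        visit auth (parent db)
          auth–db: parent, skip
        visit io (parent db)
          visit opt (parent io)
            opt–io: parent, skip
          io–db: parent, skip
          visit core (parent io)
            core–io: parent, skip
          visit codegen (parent io)
            visit parser (parent codegen)
              visit cfg (parent parser)
                cfg–parser: parent, skip
              visit lexer (parent parser)
                lexer–parser: parent, skip
              parser–codegen: parent, skip
            codegen–io: parent, skip
          visit ui (parent io)
            ui–io: parent, skip
        db–net: parent, skip
    utils–ast: parent, skip
No non-parent visited neighbor found — the graph is a forest.

No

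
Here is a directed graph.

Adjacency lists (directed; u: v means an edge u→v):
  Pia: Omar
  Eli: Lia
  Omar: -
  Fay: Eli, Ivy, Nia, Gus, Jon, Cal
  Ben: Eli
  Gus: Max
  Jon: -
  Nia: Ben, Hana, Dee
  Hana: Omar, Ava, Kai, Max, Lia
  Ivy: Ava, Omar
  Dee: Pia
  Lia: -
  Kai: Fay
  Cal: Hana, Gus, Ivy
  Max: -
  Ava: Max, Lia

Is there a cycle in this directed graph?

Yes

DFS with white/gray/black marking, starting from Eli:
Eli gray
  Lia gray
  Lia black
Eli black
Pia gray
  Omar gray
  Omar black
Pia black
Fay gray
  Fay→Eli: Eli black — skip
  Ivy gray
    Ava gray
      Max gray
      Max black
      Ava→Lia: Lia black — skip
    Ava black
    Ivy→Omar: Omar black — skip
  Ivy black
  Nia gray
    Ben gray
      Ben→Eli: Eli black — skip
    Ben black
    Hana gray
      Hana→Omar: Omar black — skip
      Hana→Ava: Ava black — skip
      Kai gray
        Kai→Fay: Fay is gray → back edge
Back edge found, so a cycle exists: Fay → Nia → Hana → Kai → Fay.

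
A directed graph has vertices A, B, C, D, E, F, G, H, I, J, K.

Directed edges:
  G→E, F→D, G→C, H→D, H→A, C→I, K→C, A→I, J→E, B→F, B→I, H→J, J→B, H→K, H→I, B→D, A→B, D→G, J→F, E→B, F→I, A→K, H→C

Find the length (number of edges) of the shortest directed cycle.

For each vertex v, BFS finds the shortest path from v back to v.
The shortest such closed walk is D → G → E → B → D, length 4.

4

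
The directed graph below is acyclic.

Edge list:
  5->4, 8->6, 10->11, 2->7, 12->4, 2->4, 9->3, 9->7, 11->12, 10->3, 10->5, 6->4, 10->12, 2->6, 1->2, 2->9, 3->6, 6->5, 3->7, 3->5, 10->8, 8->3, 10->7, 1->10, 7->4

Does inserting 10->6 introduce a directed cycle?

Adding 10→6 creates a cycle iff 6 can already reach 10.
Explore from 6: no path reaches 10. The graph stays acyclic.

No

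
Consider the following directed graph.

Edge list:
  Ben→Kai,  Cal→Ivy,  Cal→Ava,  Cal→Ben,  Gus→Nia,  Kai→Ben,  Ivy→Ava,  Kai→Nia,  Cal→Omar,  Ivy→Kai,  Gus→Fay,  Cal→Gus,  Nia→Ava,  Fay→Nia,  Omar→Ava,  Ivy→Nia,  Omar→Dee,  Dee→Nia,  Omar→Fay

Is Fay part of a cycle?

No

Fay lies on a cycle iff there is a path from Fay back to itself.
Exploring from Fay, it never reaches itself; equivalently, its strongly connected component is a singleton.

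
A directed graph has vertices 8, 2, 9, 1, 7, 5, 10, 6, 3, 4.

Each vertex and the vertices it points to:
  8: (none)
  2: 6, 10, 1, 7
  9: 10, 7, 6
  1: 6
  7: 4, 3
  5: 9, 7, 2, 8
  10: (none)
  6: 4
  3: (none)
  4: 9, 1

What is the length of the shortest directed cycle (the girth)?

For each vertex v, BFS finds the shortest path from v back to v.
The shortest such closed walk is 7 → 4 → 9 → 7, length 3.

3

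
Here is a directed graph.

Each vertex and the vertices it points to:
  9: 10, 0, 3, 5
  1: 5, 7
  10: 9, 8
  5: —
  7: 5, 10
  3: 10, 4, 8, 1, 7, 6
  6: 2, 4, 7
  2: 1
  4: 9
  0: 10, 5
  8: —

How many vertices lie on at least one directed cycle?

A vertex is on a directed cycle iff it belongs to a strongly connected component of size ≥ 2 (or has a self-loop).
The vertices on cycles are {0, 1, 2, 3, 4, 6, 7, 9, 10} — 9 in total.

9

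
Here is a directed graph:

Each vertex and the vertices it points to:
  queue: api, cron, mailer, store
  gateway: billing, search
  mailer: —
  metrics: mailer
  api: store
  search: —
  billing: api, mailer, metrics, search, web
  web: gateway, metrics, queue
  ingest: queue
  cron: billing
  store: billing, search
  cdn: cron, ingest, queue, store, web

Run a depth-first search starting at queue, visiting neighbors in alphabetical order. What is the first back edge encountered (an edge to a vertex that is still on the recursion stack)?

DFS from queue (visiting neighbors in alphabetical order); mark gray on enter, black on exit:
queue gray
  api gray
    store gray
      billing gray
        billing→api: api is gray → back edge
First back edge: billing → api.

billing->api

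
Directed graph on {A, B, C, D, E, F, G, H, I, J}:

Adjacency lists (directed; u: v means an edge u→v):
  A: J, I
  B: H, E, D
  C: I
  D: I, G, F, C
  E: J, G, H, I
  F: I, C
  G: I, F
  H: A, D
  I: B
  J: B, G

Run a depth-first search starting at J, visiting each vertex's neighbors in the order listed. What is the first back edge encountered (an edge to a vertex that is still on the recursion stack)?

A->J

DFS from J (visiting each vertex's neighbors in the order listed); mark gray on enter, black on exit:
J gray
  B gray
    H gray
      A gray
        A→J: J is gray → back edge
First back edge: A → J.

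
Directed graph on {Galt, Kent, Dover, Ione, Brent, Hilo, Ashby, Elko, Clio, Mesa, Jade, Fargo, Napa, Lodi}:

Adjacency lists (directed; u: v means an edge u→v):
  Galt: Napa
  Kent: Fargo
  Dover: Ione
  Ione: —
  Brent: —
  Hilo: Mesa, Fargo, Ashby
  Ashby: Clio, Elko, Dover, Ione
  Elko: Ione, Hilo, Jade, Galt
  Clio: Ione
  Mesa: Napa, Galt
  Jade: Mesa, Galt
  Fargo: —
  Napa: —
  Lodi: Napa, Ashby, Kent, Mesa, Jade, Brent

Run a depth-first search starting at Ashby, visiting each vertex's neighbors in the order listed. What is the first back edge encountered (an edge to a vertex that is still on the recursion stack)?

Hilo->Ashby

DFS from Ashby (visiting each vertex's neighbors in the order listed); mark gray on enter, black on exit:
Ashby gray
  Clio gray
    Ione gray
    Ione black
  Clio black
  Elko gray
    Elko→Ione: Ione black — skip
    Hilo gray
      Mesa gray
        Napa gray
        Napa black
        Galt gray
          Galt→Napa: Napa black — skip
        Galt black
      Mesa black
      Fargo gray
      Fargo black
      Hilo→Ashby: Ashby is gray → back edge
First back edge: Hilo → Ashby.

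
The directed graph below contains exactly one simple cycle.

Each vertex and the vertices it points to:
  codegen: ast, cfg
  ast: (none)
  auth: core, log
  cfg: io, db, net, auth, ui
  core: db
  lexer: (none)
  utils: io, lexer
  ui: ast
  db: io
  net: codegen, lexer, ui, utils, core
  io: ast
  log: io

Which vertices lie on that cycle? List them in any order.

DFS with gray/black marking from cfg:
cfg gray
  io gray
    ast gray
    ast black
  io black
  db gray
    db→io: io black — skip
  db black
  net gray
    codegen gray
      codegen→ast: ast black — skip
      codegen→cfg: cfg is gray → back edge
Back edge closes the cycle cfg → net → codegen → cfg; its vertices are {cfg, net, codegen}.

cfg, net, codegen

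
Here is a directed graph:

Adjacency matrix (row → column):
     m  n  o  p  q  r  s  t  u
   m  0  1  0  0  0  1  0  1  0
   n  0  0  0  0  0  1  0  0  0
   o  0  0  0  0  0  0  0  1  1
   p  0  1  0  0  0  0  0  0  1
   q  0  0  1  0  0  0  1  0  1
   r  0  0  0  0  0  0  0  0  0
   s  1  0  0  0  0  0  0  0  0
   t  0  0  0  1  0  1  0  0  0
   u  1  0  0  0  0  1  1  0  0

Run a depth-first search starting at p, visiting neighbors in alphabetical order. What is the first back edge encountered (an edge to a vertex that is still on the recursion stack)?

t→p

DFS from p (visiting neighbors in alphabetical order); mark gray on enter, black on exit:
p gray
  n gray
    r gray
    r black
  n black
  u gray
    m gray
      m→n: n black — skip
      m→r: r black — skip
      t gray
        t→p: p is gray → back edge
First back edge: t → p.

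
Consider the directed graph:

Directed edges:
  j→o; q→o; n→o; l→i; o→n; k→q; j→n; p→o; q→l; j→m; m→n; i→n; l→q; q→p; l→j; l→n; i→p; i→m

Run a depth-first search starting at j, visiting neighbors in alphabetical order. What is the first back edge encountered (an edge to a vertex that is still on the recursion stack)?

o->n

DFS from j (visiting neighbors in alphabetical order); mark gray on enter, black on exit:
j gray
  m gray
    n gray
      o gray
        o→n: n is gray → back edge
First back edge: o → n.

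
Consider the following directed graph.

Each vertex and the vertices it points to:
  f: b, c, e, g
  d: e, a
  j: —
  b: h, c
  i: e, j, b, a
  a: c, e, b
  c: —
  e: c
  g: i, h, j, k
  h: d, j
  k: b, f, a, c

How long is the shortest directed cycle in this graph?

For each vertex v, BFS finds the shortest path from v back to v.
The shortest such closed walk is g → k → f → g, length 3.

3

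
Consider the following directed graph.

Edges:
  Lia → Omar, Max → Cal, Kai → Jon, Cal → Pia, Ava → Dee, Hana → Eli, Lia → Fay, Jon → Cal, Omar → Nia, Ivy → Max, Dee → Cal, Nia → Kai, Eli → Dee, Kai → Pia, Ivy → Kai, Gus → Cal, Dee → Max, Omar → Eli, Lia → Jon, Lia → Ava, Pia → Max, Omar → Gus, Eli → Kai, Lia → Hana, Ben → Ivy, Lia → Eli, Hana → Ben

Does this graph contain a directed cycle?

DFS with white/gray/black marking, starting from Pia:
Pia gray
  Max gray
    Cal gray
      Cal→Pia: Pia is gray → back edge
Back edge found, so a cycle exists: Pia → Max → Cal → Pia.

Yes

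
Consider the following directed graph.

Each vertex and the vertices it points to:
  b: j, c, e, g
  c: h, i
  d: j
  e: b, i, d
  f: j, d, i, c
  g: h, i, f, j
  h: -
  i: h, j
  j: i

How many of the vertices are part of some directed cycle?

4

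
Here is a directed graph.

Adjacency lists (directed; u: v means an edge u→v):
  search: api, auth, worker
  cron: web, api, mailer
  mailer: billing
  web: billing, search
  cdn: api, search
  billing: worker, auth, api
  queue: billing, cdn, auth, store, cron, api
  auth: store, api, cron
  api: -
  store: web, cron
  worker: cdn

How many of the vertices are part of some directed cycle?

9

A vertex is on a directed cycle iff it belongs to a strongly connected component of size ≥ 2 (or has a self-loop).
The vertices on cycles are {cdn, web, auth, cron, store, mailer, search, worker, billing} — 9 in total.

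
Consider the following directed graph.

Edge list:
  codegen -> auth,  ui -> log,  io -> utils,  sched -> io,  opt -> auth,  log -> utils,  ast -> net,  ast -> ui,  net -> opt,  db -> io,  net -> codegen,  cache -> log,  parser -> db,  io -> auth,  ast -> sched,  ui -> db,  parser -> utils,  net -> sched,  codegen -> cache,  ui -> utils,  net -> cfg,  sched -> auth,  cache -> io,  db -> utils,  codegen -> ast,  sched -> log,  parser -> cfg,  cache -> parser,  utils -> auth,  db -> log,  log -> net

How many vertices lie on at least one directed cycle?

A vertex is on a directed cycle iff it belongs to a strongly connected component of size ≥ 2 (or has a self-loop).
The vertices on cycles are {db, ui, ast, log, net, cache, sched, parser, codegen} — 9 in total.

9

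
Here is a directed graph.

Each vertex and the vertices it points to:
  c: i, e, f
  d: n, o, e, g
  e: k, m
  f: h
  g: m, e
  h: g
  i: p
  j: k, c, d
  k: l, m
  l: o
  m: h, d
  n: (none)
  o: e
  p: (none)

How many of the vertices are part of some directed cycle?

8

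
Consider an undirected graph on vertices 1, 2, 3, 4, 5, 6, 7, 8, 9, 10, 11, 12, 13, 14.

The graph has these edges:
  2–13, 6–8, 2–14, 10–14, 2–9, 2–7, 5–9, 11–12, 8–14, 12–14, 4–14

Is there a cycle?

DFS, tracking each vertex's parent; an edge to a visited non-parent vertex closes a cycle.
Start from 1:
visit 1 (parent –)
visit 2 (parent –)
  visit 14 (parent 2)
    visit 4 (parent 14)
      4–14: parent, skip
    visit 10 (parent 14)
      10–14: parent, skip
    visit 8 (parent 14)
      8–14: parent, skip
      visit 6 (parent 8)
        6–8: parent, skip
    14–2: parent, skip
    visit 12 (parent 14)
      visit 11 (parent 12)
        11–12: parent, skip
      12–14: parent, skip
  visit 9 (parent 2)
    9–2: parent, skip
    visit 5 (parent 9)
      5–9: parent, skip
  visit 7 (parent 2)
    7–2: parent, skip
  visit 13 (parent 2)
    13–2: parent, skip
visit 3 (parent –)
No non-parent visited neighbor found — the graph is a forest.

No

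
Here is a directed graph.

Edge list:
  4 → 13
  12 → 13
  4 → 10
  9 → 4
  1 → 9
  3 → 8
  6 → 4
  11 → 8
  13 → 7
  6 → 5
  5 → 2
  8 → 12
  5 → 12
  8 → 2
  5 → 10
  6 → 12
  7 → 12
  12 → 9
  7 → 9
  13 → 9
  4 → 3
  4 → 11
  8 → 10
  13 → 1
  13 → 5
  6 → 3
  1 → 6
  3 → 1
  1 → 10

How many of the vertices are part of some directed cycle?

A vertex is on a directed cycle iff it belongs to a strongly connected component of size ≥ 2 (or has a self-loop).
The vertices on cycles are {1, 3, 4, 5, 6, 7, 8, 9, 11, 12, 13} — 11 in total.

11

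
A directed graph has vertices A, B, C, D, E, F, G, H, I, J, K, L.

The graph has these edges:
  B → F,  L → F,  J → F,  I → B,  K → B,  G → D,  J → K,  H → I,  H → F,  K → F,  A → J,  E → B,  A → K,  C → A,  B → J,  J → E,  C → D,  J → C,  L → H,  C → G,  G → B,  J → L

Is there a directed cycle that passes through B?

B is on a cycle iff B can reach itself via ≥1 edge.
B → J → E → B — yes.

Yes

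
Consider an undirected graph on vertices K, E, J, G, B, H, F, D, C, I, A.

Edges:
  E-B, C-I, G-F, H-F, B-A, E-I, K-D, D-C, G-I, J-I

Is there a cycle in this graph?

DFS, tracking each vertex's parent; an edge to a visited non-parent vertex closes a cycle.
Start from E:
visit E (parent –)
  visit B (parent E)
    B–E: parent, skip
    visit A (parent B)
      A–B: parent, skip
  visit I (parent E)
    visit J (parent I)
      J–I: parent, skip
    visit G (parent I)
      visit F (parent G)
        F–G: parent, skip
        visit H (parent F)
          H–F: parent, skip
      G–I: parent, skip
    I–E: parent, skip
    visit C (parent I)
      C–I: parent, skip
      visit D (parent C)
        D–C: parent, skip
        visit K (parent D)
          K–D: parent, skip
No non-parent visited neighbor found — the graph is a forest.

No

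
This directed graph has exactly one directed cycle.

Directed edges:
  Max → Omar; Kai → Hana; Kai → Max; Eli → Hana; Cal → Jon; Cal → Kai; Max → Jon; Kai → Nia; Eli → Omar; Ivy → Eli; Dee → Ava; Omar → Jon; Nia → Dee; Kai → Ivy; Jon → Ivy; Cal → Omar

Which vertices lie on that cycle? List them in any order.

DFS with gray/black marking from Ivy:
Ivy gray
  Eli gray
    Omar gray
      Jon gray
        Jon→Ivy: Ivy is gray → back edge
Back edge closes the cycle Ivy → Eli → Omar → Jon → Ivy; its vertices are {Eli, Ivy, Jon, Omar}.

Eli, Ivy, Jon, Omar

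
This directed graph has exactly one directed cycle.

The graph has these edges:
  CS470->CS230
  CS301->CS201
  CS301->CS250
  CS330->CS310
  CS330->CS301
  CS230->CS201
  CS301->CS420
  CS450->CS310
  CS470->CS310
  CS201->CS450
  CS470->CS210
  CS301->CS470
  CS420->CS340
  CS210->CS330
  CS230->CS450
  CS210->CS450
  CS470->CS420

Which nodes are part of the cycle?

DFS with gray/black marking from CS301:
CS301 gray
  CS420 gray
    CS340 gray
    CS340 black
  CS420 black
  CS470 gray
    CS310 gray
    CS310 black
    CS230 gray
      CS450 gray
        CS450→CS310: CS310 black — skip
      CS450 black
      CS201 gray
        CS201→CS450: CS450 black — skip
      CS201 black
    CS230 black
    CS210 gray
      CS330 gray
        CS330→CS301: CS301 is gray → back edge
Back edge closes the cycle CS301 → CS470 → CS210 → CS330 → CS301; its vertices are {CS210, CS301, CS330, CS470}.

CS210, CS301, CS330, CS470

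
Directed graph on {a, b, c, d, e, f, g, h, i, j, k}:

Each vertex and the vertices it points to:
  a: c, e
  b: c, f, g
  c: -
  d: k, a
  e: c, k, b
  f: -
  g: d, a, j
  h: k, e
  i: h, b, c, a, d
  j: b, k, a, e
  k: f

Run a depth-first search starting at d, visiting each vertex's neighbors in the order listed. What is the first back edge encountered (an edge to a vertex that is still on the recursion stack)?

DFS from d (visiting each vertex's neighbors in the order listed); mark gray on enter, black on exit:
d gray
  k gray
    f gray
    f black
  k black
  a gray
    c gray
    c black
    e gray
      e→c: c black — skip
      e→k: k black — skip
      b gray
        b→c: c black — skip
        b→f: f black — skip
        g gray
          g→d: d is gray → back edge
First back edge: g → d.

g->d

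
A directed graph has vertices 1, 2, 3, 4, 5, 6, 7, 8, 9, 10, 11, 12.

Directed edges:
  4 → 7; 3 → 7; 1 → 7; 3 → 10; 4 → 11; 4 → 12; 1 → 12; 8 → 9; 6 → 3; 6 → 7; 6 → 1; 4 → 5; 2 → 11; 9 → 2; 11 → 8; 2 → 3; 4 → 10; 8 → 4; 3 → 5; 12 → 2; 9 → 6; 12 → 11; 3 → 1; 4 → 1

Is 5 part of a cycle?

No

5 lies on a cycle iff there is a path from 5 back to itself.
Exploring from 5, it never reaches itself; equivalently, its strongly connected component is a singleton.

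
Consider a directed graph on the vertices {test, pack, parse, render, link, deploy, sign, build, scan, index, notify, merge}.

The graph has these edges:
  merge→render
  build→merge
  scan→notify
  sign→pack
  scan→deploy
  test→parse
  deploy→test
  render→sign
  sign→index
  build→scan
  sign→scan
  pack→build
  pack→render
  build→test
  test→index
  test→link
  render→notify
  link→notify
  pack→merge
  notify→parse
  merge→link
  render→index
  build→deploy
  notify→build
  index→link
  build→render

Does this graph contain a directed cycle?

Yes

DFS with white/gray/black marking, starting from merge:
merge gray
  link gray
    notify gray
      parse gray
      parse black
      build gray
        scan gray
          deploy gray
            test gray
              index gray
                index→link: link is gray → back edge
Back edge found, so a cycle exists: link → notify → build → scan → deploy → test → index → link.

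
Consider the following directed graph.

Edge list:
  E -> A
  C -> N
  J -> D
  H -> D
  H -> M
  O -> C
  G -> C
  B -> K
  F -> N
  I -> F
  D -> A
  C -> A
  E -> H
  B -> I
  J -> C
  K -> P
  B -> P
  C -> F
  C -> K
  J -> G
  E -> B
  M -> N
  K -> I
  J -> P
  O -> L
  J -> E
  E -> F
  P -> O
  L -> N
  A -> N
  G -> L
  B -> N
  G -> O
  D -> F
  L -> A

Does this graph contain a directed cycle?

Yes

DFS with white/gray/black marking, starting from I:
I gray
  F gray
    N gray
    N black
  F black
I black
A gray
  A→N: N black — skip
A black
B gray
  B→N: N black — skip
  P gray
    O gray
      L gray
        L→A: A black — skip
        L→N: N black — skip
      L black
      C gray
        K gray
          K→P: P is gray → back edge
Back edge found, so a cycle exists: P → O → C → K → P.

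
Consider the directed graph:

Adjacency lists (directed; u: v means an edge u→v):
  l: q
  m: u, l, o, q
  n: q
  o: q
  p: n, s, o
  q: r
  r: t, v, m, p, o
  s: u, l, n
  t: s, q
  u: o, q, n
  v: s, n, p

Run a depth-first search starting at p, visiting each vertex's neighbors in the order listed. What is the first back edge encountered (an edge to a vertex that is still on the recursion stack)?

o->q

DFS from p (visiting each vertex's neighbors in the order listed); mark gray on enter, black on exit:
p gray
  n gray
    q gray
      r gray
        t gray
          s gray
            u gray
              o gray
                o→q: q is gray → back edge
First back edge: o → q.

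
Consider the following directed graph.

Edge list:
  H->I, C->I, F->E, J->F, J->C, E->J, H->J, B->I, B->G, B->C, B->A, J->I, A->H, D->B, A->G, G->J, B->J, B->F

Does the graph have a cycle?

DFS with white/gray/black marking, starting from B:
B gray
  J gray
    C gray
      I gray
      I black
    C black
    F gray
      E gray
        E→J: J is gray → back edge
Back edge found, so a cycle exists: J → F → E → J.

Yes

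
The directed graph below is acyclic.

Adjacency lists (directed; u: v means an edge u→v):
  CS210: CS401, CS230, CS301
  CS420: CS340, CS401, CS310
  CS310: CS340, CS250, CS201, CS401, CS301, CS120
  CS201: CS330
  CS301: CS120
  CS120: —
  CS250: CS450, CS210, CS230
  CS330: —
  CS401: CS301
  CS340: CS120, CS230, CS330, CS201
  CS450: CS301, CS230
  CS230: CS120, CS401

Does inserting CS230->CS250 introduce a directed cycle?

Yes

Adding CS230→CS250 creates a cycle iff CS250 can already reach CS230.
Path from CS250: CS250 → CS230.
So CS250 → … → CS230 → CS250 is a cycle.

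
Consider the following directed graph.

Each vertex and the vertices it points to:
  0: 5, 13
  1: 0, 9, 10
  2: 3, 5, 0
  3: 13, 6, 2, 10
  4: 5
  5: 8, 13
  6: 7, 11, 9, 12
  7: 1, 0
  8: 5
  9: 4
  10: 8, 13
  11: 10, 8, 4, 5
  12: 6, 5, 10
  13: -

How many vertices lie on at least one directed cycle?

6

A vertex is on a directed cycle iff it belongs to a strongly connected component of size ≥ 2 (or has a self-loop).
The vertices on cycles are {2, 3, 5, 6, 8, 12} — 6 in total.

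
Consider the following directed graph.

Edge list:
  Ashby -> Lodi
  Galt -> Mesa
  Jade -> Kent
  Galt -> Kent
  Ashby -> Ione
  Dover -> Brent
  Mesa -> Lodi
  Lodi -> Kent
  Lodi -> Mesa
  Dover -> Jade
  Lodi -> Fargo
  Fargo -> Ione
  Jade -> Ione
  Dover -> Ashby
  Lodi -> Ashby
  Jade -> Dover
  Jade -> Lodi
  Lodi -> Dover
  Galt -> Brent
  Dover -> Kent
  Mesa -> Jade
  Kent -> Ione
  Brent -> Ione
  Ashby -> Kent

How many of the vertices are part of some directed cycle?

A vertex is on a directed cycle iff it belongs to a strongly connected component of size ≥ 2 (or has a self-loop).
The vertices on cycles are {Jade, Lodi, Mesa, Ashby, Dover} — 5 in total.

5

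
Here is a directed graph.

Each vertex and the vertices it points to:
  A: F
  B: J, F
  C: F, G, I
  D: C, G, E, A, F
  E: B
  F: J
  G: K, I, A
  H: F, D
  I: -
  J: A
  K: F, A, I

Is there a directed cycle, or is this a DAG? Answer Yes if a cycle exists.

DFS with white/gray/black marking, starting from I:
I gray
I black
A gray
  F gray
    J gray
      J→A: A is gray → back edge
Back edge found, so a cycle exists: A → F → J → A.

Yes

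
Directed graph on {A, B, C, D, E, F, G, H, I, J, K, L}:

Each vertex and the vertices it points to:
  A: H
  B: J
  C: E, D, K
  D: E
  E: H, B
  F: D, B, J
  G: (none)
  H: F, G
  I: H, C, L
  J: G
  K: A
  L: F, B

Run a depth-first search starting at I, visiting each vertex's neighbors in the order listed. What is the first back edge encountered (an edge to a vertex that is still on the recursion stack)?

E->H

DFS from I (visiting each vertex's neighbors in the order listed); mark gray on enter, black on exit:
I gray
  H gray
    F gray
      D gray
        E gray
          E→H: H is gray → back edge
First back edge: E → H.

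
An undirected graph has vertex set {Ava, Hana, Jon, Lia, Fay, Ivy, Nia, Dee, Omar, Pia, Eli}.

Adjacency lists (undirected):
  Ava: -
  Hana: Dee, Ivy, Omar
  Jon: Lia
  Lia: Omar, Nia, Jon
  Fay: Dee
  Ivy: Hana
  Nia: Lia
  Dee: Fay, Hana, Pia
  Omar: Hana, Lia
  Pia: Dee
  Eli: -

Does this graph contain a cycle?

No

DFS, tracking each vertex's parent; an edge to a visited non-parent vertex closes a cycle.
Start from Jon:
visit Jon (parent –)
  visit Lia (parent Jon)
    visit Omar (parent Lia)
      visit Hana (parent Omar)
        visit Dee (parent Hana)
          visit Fay (parent Dee)
            Fay–Dee: parent, skip
          Dee–Hana: parent, skip
          visit Pia (parent Dee)
            Pia–Dee: parent, skip
        visit Ivy (parent Hana)
          Ivy–Hana: parent, skip
        Hana–Omar: parent, skip
      Omar–Lia: parent, skip
    visit Nia (parent Lia)
      Nia–Lia: parent, skip
    Lia–Jon: parent, skip
visit Ava (parent –)
visit Eli (parent –)
No non-parent visited neighbor found — the graph is a forest.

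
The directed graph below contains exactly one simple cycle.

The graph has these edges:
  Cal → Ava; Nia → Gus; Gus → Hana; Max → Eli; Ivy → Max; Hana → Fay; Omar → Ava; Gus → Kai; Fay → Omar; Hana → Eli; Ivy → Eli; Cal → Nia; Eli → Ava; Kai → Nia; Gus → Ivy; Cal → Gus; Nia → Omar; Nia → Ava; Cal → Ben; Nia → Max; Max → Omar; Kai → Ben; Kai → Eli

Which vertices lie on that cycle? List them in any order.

DFS with gray/black marking from Gus:
Gus gray
  Ivy gray
    Max gray
      Eli gray
        Ava gray
        Ava black
      Eli black
      Omar gray
        Omar→Ava: Ava black — skip
      Omar black
    Max black
    Ivy→Eli: Eli black — skip
  Ivy black
  Kai gray
    Nia gray
      Nia→Gus: Gus is gray → back edge
Back edge closes the cycle Gus → Kai → Nia → Gus; its vertices are {Gus, Kai, Nia}.

Gus, Kai, Nia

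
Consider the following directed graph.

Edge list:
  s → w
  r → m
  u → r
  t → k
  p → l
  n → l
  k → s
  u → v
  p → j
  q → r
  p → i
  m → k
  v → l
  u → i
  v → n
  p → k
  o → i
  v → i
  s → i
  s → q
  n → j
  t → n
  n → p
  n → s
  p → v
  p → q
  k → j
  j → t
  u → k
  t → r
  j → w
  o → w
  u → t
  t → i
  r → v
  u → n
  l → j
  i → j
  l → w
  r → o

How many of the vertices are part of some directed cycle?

13

A vertex is on a directed cycle iff it belongs to a strongly connected component of size ≥ 2 (or has a self-loop).
The vertices on cycles are {i, j, k, l, m, n, o, p, q, r, s, t, v} — 13 in total.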